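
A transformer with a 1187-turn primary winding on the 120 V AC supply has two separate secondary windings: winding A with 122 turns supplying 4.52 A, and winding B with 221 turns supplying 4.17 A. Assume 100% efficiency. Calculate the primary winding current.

I_p ≈ 1.24 A

V_A = 120 × 122/1187 = 12.334 V; V_B = 120 × 221/1187 = 22.342 V.
P_out = V_A I_A + V_B I_B = 12.334×4.52 + 22.342×4.17 = 55.748 + 93.166 = 148.91 W.
Ideal ⇒ P_in = P_out, so I_p = P_out/V_p = 148.91/120 = 1.24 A.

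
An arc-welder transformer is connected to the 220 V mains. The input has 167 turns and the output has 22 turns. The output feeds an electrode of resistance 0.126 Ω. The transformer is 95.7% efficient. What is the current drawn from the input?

V_out = 220 × 22/167 = 28.982 V.
I_out = V_out/R = 28.982/0.126 = 230.02 A.
P_out = V_out I_out = 28.982 × 230.02 = 6666.3 W.
P_in = P_out/η = 6666.3/0.957 = 6965.9 W.
I_in = P_in/V_in = 6965.9/220 = 31.7 A.

I_in ≈ 31.7 A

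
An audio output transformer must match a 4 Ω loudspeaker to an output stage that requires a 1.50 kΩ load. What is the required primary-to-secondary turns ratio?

Z_p/Z_s = (N_p/N_s)², so N_p/N_s = √(1500/4) = √375 = 19.4.

N_p/N_s ≈ 19.4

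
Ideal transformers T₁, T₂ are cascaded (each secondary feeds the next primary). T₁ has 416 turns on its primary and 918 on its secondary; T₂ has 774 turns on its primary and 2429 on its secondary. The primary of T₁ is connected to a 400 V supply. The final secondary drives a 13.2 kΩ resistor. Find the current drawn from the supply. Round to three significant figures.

Secondary of T₁: V = 400.00 × 918/416 = 882.69 V.
Secondary of T₂: V = 882.69 × 2429/774 = 2770.1 V.
I_load = 2770.1/13200 = 0.20986 A, so P_out = 2770.1 × 0.20986 = 581.32 W.
All ideal ⇒ P_in = P_out, so I_supply = 581.32/400 = 1.45 A.

I_supply ≈ 1.45 A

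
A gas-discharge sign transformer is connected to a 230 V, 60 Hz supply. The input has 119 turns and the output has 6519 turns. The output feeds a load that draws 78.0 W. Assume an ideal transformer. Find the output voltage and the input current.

V_out = V_in × N_out/N_in = 230 × 6519/119 = 12600 V.
I_out = P/V_out = 78.0/12600 = 0.0061906 A.
I_in = I_out × N_out/N_in = 0.0061906 × 6519/119 = 0.339 A.

V_out ≈ 12600 V, I_in ≈ 0.339 A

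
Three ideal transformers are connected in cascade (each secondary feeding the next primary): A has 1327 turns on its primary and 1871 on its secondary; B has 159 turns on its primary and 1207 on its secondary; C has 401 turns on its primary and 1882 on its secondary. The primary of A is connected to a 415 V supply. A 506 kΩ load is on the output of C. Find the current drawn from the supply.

Secondary of A: V = 415.00 × 1871/1327 = 585.13 V.
Secondary of B: V = 585.13 × 1207/159 = 4441.8 V.
Secondary of C: V = 4441.8 × 1882/401 = 20847 V.
I_load = 20847/506000 = 0.041199 A, so P_out = 20847 × 0.041199 = 858.86 W.
All ideal ⇒ P_in = P_out, so I_supply = 858.86/415 = 2.07 A.

I_supply ≈ 2.07 A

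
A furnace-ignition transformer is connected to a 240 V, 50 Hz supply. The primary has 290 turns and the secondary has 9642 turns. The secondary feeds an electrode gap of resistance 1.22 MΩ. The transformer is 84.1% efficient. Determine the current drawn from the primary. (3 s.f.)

I_p ≈ 0.259 A

V_s = 240 × 9642/290 = 7979.6 V.
I_s = V_s/R = 7979.6/(1.22×10^6) = 0.0065406 A.
P_out = V_s I_s = 7979.6 × 0.0065406 = 52.192 W.
P_in = P_out/η = 52.192/0.841 = 62.059 W.
I_p = P_in/V_p = 62.059/240 = 0.259 A.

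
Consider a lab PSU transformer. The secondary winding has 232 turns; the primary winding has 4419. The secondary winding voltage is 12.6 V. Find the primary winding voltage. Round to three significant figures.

V_p ≈ 240 V

V_p/V_s = N_p/N_s, so V_p = 12.6 × 4419/232 = 240 V.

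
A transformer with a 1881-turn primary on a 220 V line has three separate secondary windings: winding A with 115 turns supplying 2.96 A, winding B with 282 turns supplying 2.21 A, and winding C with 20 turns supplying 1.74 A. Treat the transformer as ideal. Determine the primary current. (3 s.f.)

I_p ≈ 0.531 A

V_A = 220 × 115/1881 = 13.450 V; V_B = 220 × 282/1881 = 32.982 V; V_C = 220 × 20/1881 = 2.3392 V.
P_out = V_A I_A + V_B I_B + V_C I_C = 13.450×2.96 + 32.982×2.21 + 2.3392×1.74 = 39.813 + 72.891 + 4.0702 = 116.77 W.
Ideal ⇒ P_in = P_out, so I_p = P_out/V_p = 116.77/220 = 0.531 A.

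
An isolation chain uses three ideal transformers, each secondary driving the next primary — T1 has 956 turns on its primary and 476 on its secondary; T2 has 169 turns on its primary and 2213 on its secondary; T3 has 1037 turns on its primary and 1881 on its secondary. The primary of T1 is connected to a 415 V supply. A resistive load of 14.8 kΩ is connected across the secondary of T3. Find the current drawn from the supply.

Secondary of T1: V = 415.00 × 476/956 = 206.63 V.
Secondary of T2: V = 206.63 × 2213/169 = 2705.8 V.
Secondary of T3: V = 2705.8 × 1881/1037 = 4908.0 V.
I_load = 4908.0/14800 = 0.33162 A, so P_out = 4908.0 × 0.33162 = 1627.6 W.
All ideal ⇒ P_in = P_out, so I_supply = 1627.6/415 = 3.92 A.

I_supply ≈ 3.92 A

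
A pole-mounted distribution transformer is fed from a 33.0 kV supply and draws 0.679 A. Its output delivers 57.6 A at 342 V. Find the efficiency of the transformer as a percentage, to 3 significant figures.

P_in = 33000 × 0.679 = 22407.0 W.
P_out = 342 × 57.6 = 19699.2 W.
η = P_out/P_in = 19699.2/22407.0 = 0.879.

η ≈ 87.9%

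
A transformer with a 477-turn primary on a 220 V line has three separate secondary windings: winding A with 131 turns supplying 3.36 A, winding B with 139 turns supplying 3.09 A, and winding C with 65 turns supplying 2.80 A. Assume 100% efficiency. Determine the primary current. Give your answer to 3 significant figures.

I_p ≈ 2.20 A

V_A = 220 × 131/477 = 60.419 V; V_B = 220 × 139/477 = 64.109 V; V_C = 220 × 65/477 = 29.979 V.
P_out = V_A I_A + V_B I_B + V_C I_C = 60.419×3.36 + 64.109×3.09 + 29.979×2.80 = 203.01 + 198.10 + 83.941 = 485.05 W.
Ideal ⇒ P_in = P_out, so I_p = P_out/V_p = 485.05/220 = 2.20 A.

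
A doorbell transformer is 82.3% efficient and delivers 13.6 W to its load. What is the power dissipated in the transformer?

P_loss ≈ 2.92 W

P_in = P_out/η = 13.6/0.823 = 16.5249 W.
P_loss = P_in − P_out = 16.5249 − 13.6 = 2.92 W.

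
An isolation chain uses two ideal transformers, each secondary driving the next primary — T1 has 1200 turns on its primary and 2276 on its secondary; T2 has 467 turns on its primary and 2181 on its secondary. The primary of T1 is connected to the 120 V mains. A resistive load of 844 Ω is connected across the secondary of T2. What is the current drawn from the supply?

I_supply ≈ 11.2 A

After T1: V = 120.00 × 2276/1200 = 227.60 V.
After T2: V = 227.60 × 2181/467 = 1062.9 V.
I_load = 1062.9/844 = 1.2594 A, so P_out = 1062.9 × 1.2594 = 1338.7 W.
All ideal ⇒ P_in = P_out, so I_supply = 1338.7/120 = 11.2 A.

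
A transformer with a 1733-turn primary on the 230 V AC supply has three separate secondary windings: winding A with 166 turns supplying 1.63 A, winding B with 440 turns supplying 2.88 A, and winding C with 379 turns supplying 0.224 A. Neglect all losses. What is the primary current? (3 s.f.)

I_p ≈ 0.936 A

V_A = 230 × 166/1733 = 22.031 V; V_B = 230 × 440/1733 = 58.396 V; V_C = 230 × 379/1733 = 50.300 V.
P_out = V_A I_A + V_B I_B + V_C I_C = 22.031×1.63 + 58.396×2.88 + 50.300×0.224 = 35.911 + 168.18 + 11.267 = 215.36 W.
Ideal ⇒ P_in = P_out, so I_p = P_out/V_p = 215.36/230 = 0.936 A.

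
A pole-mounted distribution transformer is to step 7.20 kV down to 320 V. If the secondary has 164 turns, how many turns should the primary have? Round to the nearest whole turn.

N_p = 3690 turns

N_p/N_s = V_p/V_s, so N_p = 164 × 7200/320 = 3690.0 ≈ 3690 turns.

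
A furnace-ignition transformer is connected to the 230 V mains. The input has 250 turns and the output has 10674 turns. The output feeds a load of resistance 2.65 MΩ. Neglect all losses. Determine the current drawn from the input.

I_in ≈ 0.158 A

V_out = V_in × N_out/N_in = 230 × 10674/250 = 9820.1 V.
I_out = V_out/R = 9820.1/(2.65×10^6) = 0.0037057 A.
For an ideal transformer I_in N_in = I_out N_out, so I_in = 0.0037057 × 10674/250 = 0.158 A.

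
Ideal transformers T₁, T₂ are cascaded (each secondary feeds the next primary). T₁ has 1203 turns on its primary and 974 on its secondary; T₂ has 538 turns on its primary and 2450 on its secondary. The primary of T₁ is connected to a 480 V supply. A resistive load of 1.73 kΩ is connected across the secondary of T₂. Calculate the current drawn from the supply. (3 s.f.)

Secondary of T₁: V = 480.00 × 974/1203 = 388.63 V.
Secondary of T₂: V = 388.63 × 2450/538 = 1769.8 V.
I_load = 1769.8/1730 = 1.0230 A, so P_out = 1769.8 × 1.0230 = 1810.5 W.
All ideal ⇒ P_in = P_out, so I_supply = 1810.5/480 = 3.77 A.

I_supply ≈ 3.77 A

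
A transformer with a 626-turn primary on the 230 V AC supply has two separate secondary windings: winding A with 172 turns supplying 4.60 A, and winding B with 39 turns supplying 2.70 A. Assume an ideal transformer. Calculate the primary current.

V_A = 230 × 172/626 = 63.195 V; V_B = 230 × 39/626 = 14.329 V.
P_out = V_A I_A + V_B I_B = 63.195×4.60 + 14.329×2.70 = 290.70 + 38.688 = 329.38 W.
Ideal ⇒ P_in = P_out, so I_p = P_out/V_p = 329.38/230 = 1.43 A.

I_p ≈ 1.43 A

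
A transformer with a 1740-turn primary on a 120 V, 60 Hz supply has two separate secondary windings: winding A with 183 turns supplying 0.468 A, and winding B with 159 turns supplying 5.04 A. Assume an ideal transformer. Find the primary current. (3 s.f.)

V_A = 120 × 183/1740 = 12.621 V; V_B = 120 × 159/1740 = 10.966 V.
P_out = V_A I_A + V_B I_B = 12.621×0.468 + 10.966×5.04 = 5.9065 + 55.266 = 61.173 W.
Ideal ⇒ P_in = P_out, so I_p = P_out/V_p = 61.173/120 = 0.510 A.

I_p ≈ 0.510 A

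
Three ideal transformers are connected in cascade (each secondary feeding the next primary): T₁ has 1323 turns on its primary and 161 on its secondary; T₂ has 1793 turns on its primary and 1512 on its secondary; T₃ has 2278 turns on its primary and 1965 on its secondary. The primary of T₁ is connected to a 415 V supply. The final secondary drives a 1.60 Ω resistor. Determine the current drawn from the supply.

After T₁: V = 415.00 × 161/1323 = 50.503 V.
After T₂: V = 50.503 × 1512/1793 = 42.588 V.
After T₃: V = 42.588 × 1965/2278 = 36.736 V.
I_load = 36.736/1.60 = 22.960 A, so P_out = 36.736 × 22.960 = 843.47 W.
All ideal ⇒ P_in = P_out, so I_supply = 843.47/415 = 2.03 A.

I_supply ≈ 2.03 A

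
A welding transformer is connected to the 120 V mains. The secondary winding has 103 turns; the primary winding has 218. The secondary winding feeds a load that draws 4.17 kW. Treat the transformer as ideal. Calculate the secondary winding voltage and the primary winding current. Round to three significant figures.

V_s ≈ 56.7 V, I_p ≈ 34.7 A

V_s = V_p × N_s/N_p = 120 × 103/218 = 56.697 V.
I_s = P/V_s = 4170/56.697 = 73.549 A.
I_p = I_s × N_s/N_p = 73.549 × 103/218 = 34.7 A.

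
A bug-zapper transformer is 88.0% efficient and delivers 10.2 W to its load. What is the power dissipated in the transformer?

P_in = P_out/η = 10.2/0.880 = 11.5909 W.
P_loss = P_in − P_out = 11.5909 − 10.2 = 1.39 W.

P_loss ≈ 1.39 W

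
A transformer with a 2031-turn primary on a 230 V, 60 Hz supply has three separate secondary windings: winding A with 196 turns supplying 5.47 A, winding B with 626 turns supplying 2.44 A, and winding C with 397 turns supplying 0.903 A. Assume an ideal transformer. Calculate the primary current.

V_A = 230 × 196/2031 = 22.196 V; V_B = 230 × 626/2031 = 70.891 V; V_C = 230 × 397/2031 = 44.958 V.
P_out = V_A I_A + V_B I_B + V_C I_C = 22.196×5.47 + 70.891×2.44 + 44.958×0.903 = 121.41 + 172.97 + 40.597 = 334.98 W.
Ideal ⇒ P_in = P_out, so I_p = P_out/V_p = 334.98/230 = 1.46 A.

I_p ≈ 1.46 A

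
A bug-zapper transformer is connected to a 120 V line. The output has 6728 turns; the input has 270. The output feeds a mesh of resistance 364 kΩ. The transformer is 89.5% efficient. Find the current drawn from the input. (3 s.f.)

I_in ≈ 0.229 A

V_out = 120 × 6728/270 = 2990.2 V.
I_out = V_out/R = 2990.2/364000 = 0.0082149 A.
P_out = V_out I_out = 2990.2 × 0.0082149 = 24.564 W.
P_in = P_out/η = 24.564/0.895 = 27.446 W.
I_in = P_in/V_in = 27.446/120 = 0.229 A.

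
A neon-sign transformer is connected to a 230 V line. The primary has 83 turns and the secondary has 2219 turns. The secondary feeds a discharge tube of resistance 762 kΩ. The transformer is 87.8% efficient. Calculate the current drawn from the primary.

I_p ≈ 0.246 A

V_s = 230 × 2219/83 = 6149.0 V.
I_s = V_s/R = 6149.0/762000 = 0.0080696 A.
P_out = V_s I_s = 6149.0 × 0.0080696 = 49.620 W.
P_in = P_out/η = 49.620/0.878 = 56.515 W.
I_p = P_in/V_p = 56.515/230 = 0.246 A.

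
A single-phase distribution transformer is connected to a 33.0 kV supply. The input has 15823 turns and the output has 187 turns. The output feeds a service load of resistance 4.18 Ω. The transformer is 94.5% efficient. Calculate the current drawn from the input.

V_out = 33000 × 187/15823 = 390.00 V.
I_out = V_out/R = 390.00/4.18 = 93.302 A.
P_out = V_out I_out = 390.00 × 93.302 = 36388 W.
P_in = P_out/η = 36388/0.945 = 38506 W.
I_in = P_in/V_in = 38506/33000 = 1.17 A.

I_in ≈ 1.17 A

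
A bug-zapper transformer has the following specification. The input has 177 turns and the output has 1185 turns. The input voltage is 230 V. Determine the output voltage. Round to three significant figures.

V_out/V_in = N_out/N_in, so V_out = 230 × 1185/177 = 1540 V.

V_out ≈ 1540 V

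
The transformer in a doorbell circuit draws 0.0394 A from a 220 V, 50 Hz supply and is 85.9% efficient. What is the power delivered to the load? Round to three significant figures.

P_in = V_p I_p = 220 × 0.0394 = 8.6680 W.
P_out = η P_in = 0.859 × 8.6680 = 7.45 W.

P_out ≈ 7.45 W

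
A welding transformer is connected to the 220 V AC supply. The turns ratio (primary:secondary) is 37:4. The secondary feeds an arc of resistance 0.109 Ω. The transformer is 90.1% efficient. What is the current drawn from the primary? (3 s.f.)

I_p ≈ 26.2 A

V_s = 220 × 4/37 = 23.784 V.
I_s = V_s/R = 23.784/0.109 = 218.20 A.
P_out = V_s I_s = 23.784 × 218.20 = 5189.6 W.
P_in = P_out/η = 5189.6/0.901 = 5759.8 W.
I_p = P_in/V_p = 5759.8/220 = 26.2 A.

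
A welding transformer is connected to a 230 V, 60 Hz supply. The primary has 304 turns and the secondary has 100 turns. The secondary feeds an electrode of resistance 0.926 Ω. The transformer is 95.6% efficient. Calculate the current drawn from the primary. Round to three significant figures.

I_p ≈ 28.1 A

V_s = 230 × 100/304 = 75.658 V.
I_s = V_s/R = 75.658/0.926 = 81.704 A.
P_out = V_s I_s = 75.658 × 81.704 = 6181.6 W.
P_in = P_out/η = 6181.6/0.956 = 6466.1 W.
I_p = P_in/V_p = 6466.1/230 = 28.1 A.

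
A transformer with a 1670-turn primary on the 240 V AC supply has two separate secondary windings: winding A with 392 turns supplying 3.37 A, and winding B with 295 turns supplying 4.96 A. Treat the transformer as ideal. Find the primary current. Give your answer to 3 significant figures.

V_A = 240 × 392/1670 = 56.335 V; V_B = 240 × 295/1670 = 42.395 V.
P_out = V_A I_A + V_B I_B = 56.335×3.37 + 42.395×4.96 = 189.85 + 210.28 = 400.13 W.
Ideal ⇒ P_in = P_out, so I_p = P_out/V_p = 400.13/240 = 1.67 A.

I_p ≈ 1.67 A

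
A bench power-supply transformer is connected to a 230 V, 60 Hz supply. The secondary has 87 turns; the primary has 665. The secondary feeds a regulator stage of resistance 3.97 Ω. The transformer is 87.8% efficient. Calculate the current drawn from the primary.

V_s = 230 × 87/665 = 30.090 V.
I_s = V_s/R = 30.090/3.97 = 7.5794 A.
P_out = V_s I_s = 30.090 × 7.5794 = 228.07 W.
P_in = P_out/η = 228.07/0.878 = 259.76 W.
I_p = P_in/V_p = 259.76/230 = 1.13 A.

I_p ≈ 1.13 A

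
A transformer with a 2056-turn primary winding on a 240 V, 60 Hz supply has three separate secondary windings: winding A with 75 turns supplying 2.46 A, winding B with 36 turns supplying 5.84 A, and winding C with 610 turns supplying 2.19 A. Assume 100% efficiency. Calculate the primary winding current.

V_A = 240 × 75/2056 = 8.7549 V; V_B = 240 × 36/2056 = 4.2023 V; V_C = 240 × 610/2056 = 71.206 V.
P_out = V_A I_A + V_B I_B + V_C I_C = 8.7549×2.46 + 4.2023×5.84 + 71.206×2.19 = 21.537 + 24.542 + 155.94 = 202.02 W.
Ideal ⇒ P_in = P_out, so I_p = P_out/V_p = 202.02/240 = 0.842 A.

I_p ≈ 0.842 A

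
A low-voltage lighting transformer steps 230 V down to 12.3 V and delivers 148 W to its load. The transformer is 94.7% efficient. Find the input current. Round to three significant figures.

P_in = P_out/η = 148/0.947 = 156.28 W.
I_in = P_in/V_in = 156.28/230 = 0.679 A.

I_in ≈ 0.679 A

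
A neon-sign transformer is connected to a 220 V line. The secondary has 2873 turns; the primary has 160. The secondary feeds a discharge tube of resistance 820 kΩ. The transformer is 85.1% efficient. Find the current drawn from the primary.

I_p ≈ 0.102 A

V_s = 220 × 2873/160 = 3950.4 V.
I_s = V_s/R = 3950.4/820000 = 0.0048175 A.
P_out = V_s I_s = 3950.4 × 0.0048175 = 19.031 W.
P_in = P_out/η = 19.031/0.851 = 22.363 W.
I_p = P_in/V_p = 22.363/220 = 0.102 A.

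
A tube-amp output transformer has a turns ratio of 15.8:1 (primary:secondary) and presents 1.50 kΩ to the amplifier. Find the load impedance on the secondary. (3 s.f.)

Z_s = Z_p/(N_p/N_s)² = 1500/15.8² = 6.01 Ω.

Z_s ≈ 6.01 Ω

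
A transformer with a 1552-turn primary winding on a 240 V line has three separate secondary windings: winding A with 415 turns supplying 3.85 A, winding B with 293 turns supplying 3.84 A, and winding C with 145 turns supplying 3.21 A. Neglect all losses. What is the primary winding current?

I_p ≈ 2.05 A

V_A = 240 × 415/1552 = 64.175 V; V_B = 240 × 293/1552 = 45.309 V; V_C = 240 × 145/1552 = 22.423 V.
P_out = V_A I_A + V_B I_B + V_C I_C = 64.175×3.85 + 45.309×3.84 + 22.423×3.21 = 247.07 + 173.99 + 71.977 = 493.04 W.
Ideal ⇒ P_in = P_out, so I_p = P_out/V_p = 493.04/240 = 2.05 A.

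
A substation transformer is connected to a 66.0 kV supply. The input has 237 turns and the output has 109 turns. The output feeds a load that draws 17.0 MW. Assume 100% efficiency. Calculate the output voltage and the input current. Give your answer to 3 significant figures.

V_out ≈ 30400 V, I_in ≈ 258 A

V_out = V_in × N_out/N_in = 66000 × 109/237 = 30354 V.
I_out = P/V_out = 1.70×10^7/30354 = 560.05 A.
I_in = I_out × N_out/N_in = 560.05 × 109/237 = 258 A.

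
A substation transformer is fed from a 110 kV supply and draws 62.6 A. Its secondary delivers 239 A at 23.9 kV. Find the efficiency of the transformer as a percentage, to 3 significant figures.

η ≈ 83.0%

P_in = 110000 × 62.6 = 6.88600×10^6 W.
P_out = 23900 × 239 = 5.71210×10^6 W.
η = P_out/P_in = 5.71210×10^6/(6.88600×10^6) = 0.830.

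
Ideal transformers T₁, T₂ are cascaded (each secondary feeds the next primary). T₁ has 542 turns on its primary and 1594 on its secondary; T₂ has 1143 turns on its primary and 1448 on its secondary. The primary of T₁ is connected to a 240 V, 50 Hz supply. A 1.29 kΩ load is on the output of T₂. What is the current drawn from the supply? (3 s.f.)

I_supply ≈ 2.58 A

Secondary of T₁: V = 240.00 × 1594/542 = 705.83 V.
Secondary of T₂: V = 705.83 × 1448/1143 = 894.18 V.
I_load = 894.18/1290 = 0.69316 A, so P_out = 894.18 × 0.69316 = 619.81 W.
All ideal ⇒ P_in = P_out, so I_supply = 619.81/240 = 2.58 A.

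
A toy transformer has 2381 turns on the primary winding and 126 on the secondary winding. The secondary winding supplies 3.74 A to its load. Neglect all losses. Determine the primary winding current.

For an ideal transformer I_p/I_s = N_s/N_p, so I_p = 3.74 × 126/2381 = 0.198 A.

I_p ≈ 0.198 A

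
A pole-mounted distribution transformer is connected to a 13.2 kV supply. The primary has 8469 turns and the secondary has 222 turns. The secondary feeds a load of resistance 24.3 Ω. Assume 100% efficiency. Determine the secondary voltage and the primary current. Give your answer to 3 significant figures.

V_s = V_p × N_s/N_p = 13200 × 222/8469 = 346.01 V.
I_s = V_s/R = 346.01/24.3 = 14.239 A.
I_p = I_s × N_s/N_p = 14.239 × 222/8469 = 0.373 A.

V_s ≈ 346 V, I_p ≈ 0.373 A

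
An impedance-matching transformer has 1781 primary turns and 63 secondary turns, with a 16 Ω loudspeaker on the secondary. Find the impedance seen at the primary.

Z_p ≈ 12800 Ω

Z_p = (N_p/N_s)² × Z_s = (1781/63)² × 16 = 12800 Ω.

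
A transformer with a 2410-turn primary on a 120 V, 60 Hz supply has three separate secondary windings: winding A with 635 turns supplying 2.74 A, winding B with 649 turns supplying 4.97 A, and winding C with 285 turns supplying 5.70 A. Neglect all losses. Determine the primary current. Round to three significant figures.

I_p ≈ 2.73 A

V_A = 120 × 635/2410 = 31.618 V; V_B = 120 × 649/2410 = 32.315 V; V_C = 120 × 285/2410 = 14.191 V.
P_out = V_A I_A + V_B I_B + V_C I_C = 31.618×2.74 + 32.315×4.97 + 14.191×5.70 = 86.634 + 160.61 + 80.888 = 328.13 W.
Ideal ⇒ P_in = P_out, so I_p = P_out/V_p = 328.13/120 = 2.73 A.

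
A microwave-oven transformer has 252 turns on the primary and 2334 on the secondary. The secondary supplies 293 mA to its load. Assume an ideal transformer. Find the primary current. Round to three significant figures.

For an ideal transformer I_p/I_s = N_s/N_p, so I_p = 0.293 × 2334/252 = 2.71 A.

I_p ≈ 2.71 A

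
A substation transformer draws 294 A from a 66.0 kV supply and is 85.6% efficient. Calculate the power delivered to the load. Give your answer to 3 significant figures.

P_out ≈ 1.66×10^7 W

P_in = V_p I_p = 66000 × 294 = 1.9404×10^7 W.
P_out = η P_in = 0.856 × 1.9404×10^7 = 1.66×10^7 W.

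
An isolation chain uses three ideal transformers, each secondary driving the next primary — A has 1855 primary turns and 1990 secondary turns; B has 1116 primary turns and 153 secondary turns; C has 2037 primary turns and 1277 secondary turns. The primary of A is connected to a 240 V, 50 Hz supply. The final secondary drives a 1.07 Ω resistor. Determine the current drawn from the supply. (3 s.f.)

Secondary of A: V = 240.00 × 1990/1855 = 257.47 V.
Secondary of B: V = 257.47 × 153/1116 = 35.298 V.
Secondary of C: V = 35.298 × 1277/2037 = 22.128 V.
I_load = 22.128/1.07 = 20.681 A, so P_out = 22.128 × 20.681 = 457.63 W.
All ideal ⇒ P_in = P_out, so I_supply = 457.63/240 = 1.91 A.

I_supply ≈ 1.91 A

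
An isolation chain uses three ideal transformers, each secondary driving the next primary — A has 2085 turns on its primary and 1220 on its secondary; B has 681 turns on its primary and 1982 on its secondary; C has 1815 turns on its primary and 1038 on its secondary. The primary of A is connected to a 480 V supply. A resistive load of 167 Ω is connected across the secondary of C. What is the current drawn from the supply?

After A: V = 480.00 × 1220/2085 = 280.86 V.
After B: V = 280.86 × 1982/681 = 817.43 V.
After C: V = 817.43 × 1038/1815 = 467.49 V.
I_load = 467.49/167 = 2.7993 A, so P_out = 467.49 × 2.7993 = 1308.7 W.
All ideal ⇒ P_in = P_out, so I_supply = 1308.7/480 = 2.73 A.

I_supply ≈ 2.73 A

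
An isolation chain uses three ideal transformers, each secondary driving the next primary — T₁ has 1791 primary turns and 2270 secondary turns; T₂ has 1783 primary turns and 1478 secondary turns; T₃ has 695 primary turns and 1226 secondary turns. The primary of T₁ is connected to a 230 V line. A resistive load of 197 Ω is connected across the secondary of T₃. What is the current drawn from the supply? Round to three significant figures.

Secondary of T₁: V = 230.00 × 2270/1791 = 291.51 V.
Secondary of T₂: V = 291.51 × 1478/1783 = 241.65 V.
Secondary of T₃: V = 241.65 × 1226/695 = 426.27 V.
I_load = 426.27/197 = 2.1638 A, so P_out = 426.27 × 2.1638 = 922.37 W.
All ideal ⇒ P_in = P_out, so I_supply = 922.37/230 = 4.01 A.

I_supply ≈ 4.01 A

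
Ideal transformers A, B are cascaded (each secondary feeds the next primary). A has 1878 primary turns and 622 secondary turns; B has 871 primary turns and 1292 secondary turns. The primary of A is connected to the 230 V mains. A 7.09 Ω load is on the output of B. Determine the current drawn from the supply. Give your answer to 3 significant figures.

I_supply ≈ 7.83 A

After A: V = 230.00 × 622/1878 = 76.177 V.
After B: V = 76.177 × 1292/871 = 113.00 V.
I_load = 113.00/7.09 = 15.938 A, so P_out = 113.00 × 15.938 = 1800.9 W.
All ideal ⇒ P_in = P_out, so I_supply = 1800.9/230 = 7.83 A.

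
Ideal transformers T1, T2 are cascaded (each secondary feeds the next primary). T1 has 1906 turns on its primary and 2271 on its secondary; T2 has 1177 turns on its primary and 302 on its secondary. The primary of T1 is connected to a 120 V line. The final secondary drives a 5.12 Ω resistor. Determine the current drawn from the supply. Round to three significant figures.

I_supply ≈ 2.19 A

After T1: V = 120.00 × 2271/1906 = 142.98 V.
After T2: V = 142.98 × 302/1177 = 36.686 V.
I_load = 36.686/5.12 = 7.1653 A, so P_out = 36.686 × 7.1653 = 262.87 W.
All ideal ⇒ P_in = P_out, so I_supply = 262.87/120 = 2.19 A.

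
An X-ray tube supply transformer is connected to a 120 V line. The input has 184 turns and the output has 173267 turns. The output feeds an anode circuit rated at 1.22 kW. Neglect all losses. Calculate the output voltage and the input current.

V_out ≈ 113000 V, I_in ≈ 10.2 A

V_out = V_in × N_out/N_in = 120 × 173267/184 = 113000 V.
I_out = P/V_out = 1220/113000 = 0.010796 A.
I_in = I_out × N_out/N_in = 0.010796 × 173267/184 = 10.2 A.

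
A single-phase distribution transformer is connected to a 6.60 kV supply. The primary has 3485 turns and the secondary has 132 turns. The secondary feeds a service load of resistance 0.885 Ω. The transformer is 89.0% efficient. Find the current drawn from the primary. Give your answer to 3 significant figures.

I_p ≈ 12.0 A

V_s = 6600 × 132/3485 = 249.99 V.
I_s = V_s/R = 249.99/0.885 = 282.47 A.
P_out = V_s I_s = 249.99 × 282.47 = 70613 W.
P_in = P_out/η = 70613/0.890 = 79341 W.
I_p = P_in/V_p = 79341/6600 = 12.0 A.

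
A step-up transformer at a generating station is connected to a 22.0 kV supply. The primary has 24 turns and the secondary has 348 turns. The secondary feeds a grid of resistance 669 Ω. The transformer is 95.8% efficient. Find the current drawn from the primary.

I_p ≈ 7220 A

V_s = 22000 × 348/24 = 319000 V.
I_s = V_s/R = 319000/669 = 476.83 A.
P_out = V_s I_s = 319000 × 476.83 = 1.5211×10^8 W.
P_in = P_out/η = 1.5211×10^8/0.958 = 1.5878×10^8 W.
I_p = P_in/V_p = 1.5878×10^8/22000 = 7220 A.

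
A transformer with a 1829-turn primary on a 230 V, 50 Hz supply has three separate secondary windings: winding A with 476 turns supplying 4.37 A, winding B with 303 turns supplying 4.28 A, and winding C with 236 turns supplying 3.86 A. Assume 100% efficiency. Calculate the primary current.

V_A = 230 × 476/1829 = 59.858 V; V_B = 230 × 303/1829 = 38.103 V; V_C = 230 × 236/1829 = 29.677 V.
P_out = V_A I_A + V_B I_B + V_C I_C = 59.858×4.37 + 38.103×4.28 + 29.677×3.86 = 261.58 + 163.08 + 114.55 = 539.21 W.
Ideal ⇒ P_in = P_out, so I_p = P_out/V_p = 539.21/230 = 2.34 A.

I_p ≈ 2.34 A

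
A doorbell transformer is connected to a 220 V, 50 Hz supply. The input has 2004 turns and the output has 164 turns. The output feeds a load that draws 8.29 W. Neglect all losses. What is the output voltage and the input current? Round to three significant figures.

V_out ≈ 18.0 V, I_in ≈ 0.0377 A

V_out = V_in × N_out/N_in = 220 × 164/2004 = 18.004 V.
I_out = P/V_out = 8.29/18.004 = 0.46045 A.
I_in = I_out × N_out/N_in = 0.46045 × 164/2004 = 0.0377 A.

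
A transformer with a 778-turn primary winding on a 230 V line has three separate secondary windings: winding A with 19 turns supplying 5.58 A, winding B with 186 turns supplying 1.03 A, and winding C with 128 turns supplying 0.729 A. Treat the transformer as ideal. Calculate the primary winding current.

V_A = 230 × 19/778 = 5.6170 V; V_B = 230 × 186/778 = 54.987 V; V_C = 230 × 128/778 = 37.841 V.
P_out = V_A I_A + V_B I_B + V_C I_C = 5.6170×5.58 + 54.987×1.03 + 37.841×0.729 = 31.343 + 56.637 + 27.586 = 115.57 W.
Ideal ⇒ P_in = P_out, so I_p = P_out/V_p = 115.57/230 = 0.502 A.

I_p ≈ 0.502 A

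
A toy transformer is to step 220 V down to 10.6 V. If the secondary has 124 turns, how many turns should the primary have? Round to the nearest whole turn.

N_p/N_s = V_p/V_s, so N_p = 124 × 220/10.6 = 2573.6 ≈ 2574 turns.

N_p = 2574 turns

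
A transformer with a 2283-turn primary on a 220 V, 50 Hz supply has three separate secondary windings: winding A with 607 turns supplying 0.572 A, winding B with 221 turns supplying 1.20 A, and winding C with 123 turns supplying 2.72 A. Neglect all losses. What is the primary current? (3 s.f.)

I_p ≈ 0.415 A

V_A = 220 × 607/2283 = 58.493 V; V_B = 220 × 221/2283 = 21.297 V; V_C = 220 × 123/2283 = 11.853 V.
P_out = V_A I_A + V_B I_B + V_C I_C = 58.493×0.572 + 21.297×1.20 + 11.853×2.72 = 33.458 + 25.556 + 32.240 = 91.254 W.
Ideal ⇒ P_in = P_out, so I_p = P_out/V_p = 91.254/220 = 0.415 A.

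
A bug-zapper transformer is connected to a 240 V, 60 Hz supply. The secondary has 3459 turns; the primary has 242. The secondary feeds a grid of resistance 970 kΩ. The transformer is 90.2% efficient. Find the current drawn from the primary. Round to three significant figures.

V_s = 240 × 3459/242 = 3430.4 V.
I_s = V_s/R = 3430.4/970000 = 0.0035365 A.
P_out = V_s I_s = 3430.4 × 0.0035365 = 12.132 W.
P_in = P_out/η = 12.132/0.902 = 13.450 W.
I_p = P_in/V_p = 13.450/240 = 0.0560 A.

I_p ≈ 0.0560 A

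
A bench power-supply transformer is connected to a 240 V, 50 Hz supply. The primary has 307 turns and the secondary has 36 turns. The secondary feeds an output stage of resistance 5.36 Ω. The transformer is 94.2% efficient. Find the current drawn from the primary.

I_p ≈ 0.654 A

V_s = 240 × 36/307 = 28.143 V.
I_s = V_s/R = 28.143/5.36 = 5.2506 A.
P_out = V_s I_s = 28.143 × 5.2506 = 147.77 W.
P_in = P_out/η = 147.77/0.942 = 156.87 W.
I_p = P_in/V_p = 156.87/240 = 0.654 A.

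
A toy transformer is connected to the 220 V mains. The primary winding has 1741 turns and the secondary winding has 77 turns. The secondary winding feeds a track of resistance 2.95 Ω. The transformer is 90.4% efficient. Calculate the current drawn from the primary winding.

V_s = 220 × 77/1741 = 9.7300 V.
I_s = V_s/R = 9.7300/2.95 = 3.2983 A.
P_out = V_s I_s = 9.7300 × 3.2983 = 32.093 W.
P_in = P_out/η = 32.093/0.904 = 35.501 W.
I_p = P_in/V_p = 35.501/220 = 0.161 A.

I_p ≈ 0.161 A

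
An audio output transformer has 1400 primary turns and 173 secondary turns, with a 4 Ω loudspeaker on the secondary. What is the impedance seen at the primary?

Z_p = (N_p/N_s)² × Z_s = (1400/173)² × 4 = 262 Ω.

Z_p ≈ 262 Ω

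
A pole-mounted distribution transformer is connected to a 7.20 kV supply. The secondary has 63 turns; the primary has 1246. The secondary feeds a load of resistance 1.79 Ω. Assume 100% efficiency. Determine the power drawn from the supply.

P ≈ 74000 W

V_s = V_p × N_s/N_p = 7200 × 63/1246 = 364.04 V.
I_s = V_s/R = 364.04/1.79 = 203.38 A.
I_p = I_s × N_s/N_p = 203.38 × 63/1246 = 10.283 A.
P = V_p I_p = 7200 × 10.283 = 74000 W.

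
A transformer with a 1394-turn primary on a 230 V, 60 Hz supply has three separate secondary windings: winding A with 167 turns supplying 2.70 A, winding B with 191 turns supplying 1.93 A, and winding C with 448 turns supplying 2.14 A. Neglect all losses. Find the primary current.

V_A = 230 × 167/1394 = 27.554 V; V_B = 230 × 191/1394 = 31.514 V; V_C = 230 × 448/1394 = 73.917 V.
P_out = V_A I_A + V_B I_B + V_C I_C = 27.554×2.70 + 31.514×1.93 + 73.917×2.14 = 74.395 + 60.821 + 158.18 = 293.40 W.
Ideal ⇒ P_in = P_out, so I_p = P_out/V_p = 293.40/230 = 1.28 A.

I_p ≈ 1.28 A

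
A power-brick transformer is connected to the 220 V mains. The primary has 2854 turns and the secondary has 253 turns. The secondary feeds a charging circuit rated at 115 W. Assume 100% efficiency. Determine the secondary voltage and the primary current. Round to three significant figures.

V_s ≈ 19.5 V, I_p ≈ 0.523 A

V_s = V_p × N_s/N_p = 220 × 253/2854 = 19.502 V.
I_s = P/V_s = 115/19.502 = 5.8967 A.
I_p = I_s × N_s/N_p = 5.8967 × 253/2854 = 0.523 A.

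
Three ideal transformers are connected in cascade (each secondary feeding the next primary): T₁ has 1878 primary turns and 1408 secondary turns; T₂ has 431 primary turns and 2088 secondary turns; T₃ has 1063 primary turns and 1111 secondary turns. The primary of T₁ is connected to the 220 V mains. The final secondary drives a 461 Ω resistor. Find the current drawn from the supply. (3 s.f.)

I_supply ≈ 6.88 A

After T₁: V = 220.00 × 1408/1878 = 164.94 V.
After T₂: V = 164.94 × 2088/431 = 799.07 V.
After T₃: V = 799.07 × 1111/1063 = 835.15 V.
I_load = 835.15/461 = 1.8116 A, so P_out = 835.15 × 1.8116 = 1513.0 W.
All ideal ⇒ P_in = P_out, so I_supply = 1513.0/220 = 6.88 A.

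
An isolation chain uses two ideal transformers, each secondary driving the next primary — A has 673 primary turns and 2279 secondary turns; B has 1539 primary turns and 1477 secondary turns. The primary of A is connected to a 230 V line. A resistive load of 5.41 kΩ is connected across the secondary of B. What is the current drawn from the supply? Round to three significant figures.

I_supply ≈ 0.449 A

Secondary of A: V = 230.00 × 2279/673 = 778.86 V.
Secondary of B: V = 778.86 × 1477/1539 = 747.48 V.
I_load = 747.48/5410 = 0.13817 A, so P_out = 747.48 × 0.13817 = 103.28 W.
All ideal ⇒ P_in = P_out, so I_supply = 103.28/230 = 0.449 A.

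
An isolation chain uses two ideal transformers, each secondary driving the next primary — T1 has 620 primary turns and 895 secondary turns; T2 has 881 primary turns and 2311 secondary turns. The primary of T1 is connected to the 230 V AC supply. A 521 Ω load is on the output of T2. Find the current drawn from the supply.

After T1: V = 230.00 × 895/620 = 332.02 V.
After T2: V = 332.02 × 2311/881 = 870.93 V.
I_load = 870.93/521 = 1.6717 A, so P_out = 870.93 × 1.6717 = 1455.9 W.
All ideal ⇒ P_in = P_out, so I_supply = 1455.9/230 = 6.33 A.

I_supply ≈ 6.33 A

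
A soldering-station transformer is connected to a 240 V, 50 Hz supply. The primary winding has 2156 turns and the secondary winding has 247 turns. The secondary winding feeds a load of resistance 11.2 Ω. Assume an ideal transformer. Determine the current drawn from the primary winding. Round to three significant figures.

I_p ≈ 0.281 A

V_s = V_p × N_s/N_p = 240 × 247/2156 = 27.495 V.
I_s = V_s/R = 27.495/11.2 = 2.4549 A.
For an ideal transformer I_p N_p = I_s N_s, so I_p = 2.4549 × 247/2156 = 0.281 A.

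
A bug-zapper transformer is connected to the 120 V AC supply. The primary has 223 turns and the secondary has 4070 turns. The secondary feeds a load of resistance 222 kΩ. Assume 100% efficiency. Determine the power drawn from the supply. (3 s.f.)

V_s = V_p × N_s/N_p = 120 × 4070/223 = 2190.1 V.
I_s = V_s/R = 2190.1/222000 = 0.0098655 A.
I_p = I_s × N_s/N_p = 0.0098655 × 4070/223 = 0.18006 A.
P = V_p I_p = 120 × 0.18006 = 21.6 W.

P ≈ 21.6 W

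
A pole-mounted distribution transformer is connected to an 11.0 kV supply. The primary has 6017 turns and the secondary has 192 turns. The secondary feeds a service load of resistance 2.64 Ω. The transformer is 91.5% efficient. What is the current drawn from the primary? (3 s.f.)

V_s = 11000 × 192/6017 = 351.01 V.
I_s = V_s/R = 351.01/2.64 = 132.96 A.
P_out = V_s I_s = 351.01 × 132.96 = 46669 W.
P_in = P_out/η = 46669/0.915 = 51004 W.
I_p = P_in/V_p = 51004/11000 = 4.64 A.

I_p ≈ 4.64 A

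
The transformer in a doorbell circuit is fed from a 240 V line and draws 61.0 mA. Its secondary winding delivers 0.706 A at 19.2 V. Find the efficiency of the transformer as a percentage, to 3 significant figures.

P_in = 240 × 0.0610 = 14.6400 W.
P_out = 19.2 × 0.706 = 13.5552 W.
η = P_out/P_in = 13.5552/14.6400 = 0.926.

η ≈ 92.6%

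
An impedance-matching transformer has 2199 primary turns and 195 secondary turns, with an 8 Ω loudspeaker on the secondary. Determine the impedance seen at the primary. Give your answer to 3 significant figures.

Z_p = (N_p/N_s)² × Z_s = (2199/195)² × 8 = 1020 Ω.

Z_p ≈ 1020 Ω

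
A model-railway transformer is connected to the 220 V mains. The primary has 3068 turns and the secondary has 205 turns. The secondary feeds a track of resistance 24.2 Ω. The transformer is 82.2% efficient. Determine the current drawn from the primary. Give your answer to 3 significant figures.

V_s = 220 × 205/3068 = 14.700 V.
I_s = V_s/R = 14.700/24.2 = 0.60744 A.
P_out = V_s I_s = 14.700 × 0.60744 = 8.9295 W.
P_in = P_out/η = 8.9295/0.822 = 10.863 W.
I_p = P_in/V_p = 10.863/220 = 0.0494 A.

I_p ≈ 0.0494 A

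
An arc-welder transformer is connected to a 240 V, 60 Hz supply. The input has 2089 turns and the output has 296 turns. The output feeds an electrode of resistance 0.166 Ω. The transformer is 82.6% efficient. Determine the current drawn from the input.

I_in ≈ 35.1 A

V_out = 240 × 296/2089 = 34.007 V.
I_out = V_out/R = 34.007/0.166 = 204.86 A.
P_out = V_out I_out = 34.007 × 204.86 = 6966.6 W.
P_in = P_out/η = 6966.6/0.826 = 8434.1 W.
I_in = P_in/V_in = 8434.1/240 = 35.1 A.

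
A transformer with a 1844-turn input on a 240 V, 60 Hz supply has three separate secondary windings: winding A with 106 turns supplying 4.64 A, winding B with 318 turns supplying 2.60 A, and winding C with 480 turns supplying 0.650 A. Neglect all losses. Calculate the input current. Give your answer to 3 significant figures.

I_in ≈ 0.884 A

V_A = 240 × 106/1844 = 13.796 V; V_B = 240 × 318/1844 = 41.388 V; V_C = 240 × 480/1844 = 62.473 V.
P_out = V_A I_A + V_B I_B + V_C I_C = 13.796×4.64 + 41.388×2.60 + 62.473×0.650 = 64.014 + 107.61 + 40.607 = 212.23 W.
Ideal ⇒ P_in = P_out, so I_in = P_out/V_in = 212.23/240 = 0.884 A.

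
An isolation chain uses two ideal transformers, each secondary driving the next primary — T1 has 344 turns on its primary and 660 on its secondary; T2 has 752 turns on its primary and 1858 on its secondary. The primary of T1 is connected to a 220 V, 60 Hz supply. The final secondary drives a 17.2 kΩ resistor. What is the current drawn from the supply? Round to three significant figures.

After T1: V = 220.00 × 660/344 = 422.09 V.
After T2: V = 422.09 × 1858/752 = 1042.9 V.
I_load = 1042.9/17200 = 0.060633 A, so P_out = 1042.9 × 0.060633 = 63.233 W.
All ideal ⇒ P_in = P_out, so I_supply = 63.233/220 = 0.287 A.

I_supply ≈ 0.287 A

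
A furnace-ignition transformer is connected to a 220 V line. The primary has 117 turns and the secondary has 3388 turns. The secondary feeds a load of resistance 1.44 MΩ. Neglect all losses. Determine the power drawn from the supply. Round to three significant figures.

P ≈ 28.2 W

V_s = V_p × N_s/N_p = 220 × 3388/117 = 6370.6 V.
I_s = V_s/R = 6370.6/(1.44×10^6) = 0.0044240 A.
I_p = I_s × N_s/N_p = 0.0044240 × 3388/117 = 0.12811 A.
P = V_p I_p = 220 × 0.12811 = 28.2 W.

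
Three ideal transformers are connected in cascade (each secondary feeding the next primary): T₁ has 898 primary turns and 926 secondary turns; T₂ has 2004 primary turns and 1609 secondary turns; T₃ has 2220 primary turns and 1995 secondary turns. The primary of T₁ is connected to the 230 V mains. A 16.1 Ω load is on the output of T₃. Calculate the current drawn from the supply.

Secondary of T₁: V = 230.00 × 926/898 = 237.17 V.
Secondary of T₂: V = 237.17 × 1609/2004 = 190.42 V.
Secondary of T₃: V = 190.42 × 1995/2220 = 171.12 V.
I_load = 171.12/16.1 = 10.629 A, so P_out = 171.12 × 10.629 = 1818.8 W.
All ideal ⇒ P_in = P_out, so I_supply = 1818.8/230 = 7.91 A.

I_supply ≈ 7.91 A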